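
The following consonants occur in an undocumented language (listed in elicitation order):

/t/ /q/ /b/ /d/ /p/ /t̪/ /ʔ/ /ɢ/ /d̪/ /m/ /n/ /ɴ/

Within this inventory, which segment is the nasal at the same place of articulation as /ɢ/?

/ɢ/ is a voiced uvular stop.
The nasal at the same place is an uvular nasal — in this inventory, /ɴ/.

/ɴ/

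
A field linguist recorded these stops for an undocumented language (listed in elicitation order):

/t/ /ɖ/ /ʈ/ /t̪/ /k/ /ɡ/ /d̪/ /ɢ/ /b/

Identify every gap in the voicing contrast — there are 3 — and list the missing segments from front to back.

/p/, /d/, /q/

bilabial: voiceless —, voiced /b/.
dental: voiceless /t̪/, voiced /d̪/.
alveolar: voiceless /t/, voiced —.
retroflex: voiceless /ʈ/, voiced /ɖ/.
velar: voiceless /k/, voiced /ɡ/.
uvular: voiceless —, voiced /ɢ/.
Gaps, from front to back: bilabial lacks voiceless (/p/); alveolar lacks voiced (/d/); uvular lacks voiceless (/q/).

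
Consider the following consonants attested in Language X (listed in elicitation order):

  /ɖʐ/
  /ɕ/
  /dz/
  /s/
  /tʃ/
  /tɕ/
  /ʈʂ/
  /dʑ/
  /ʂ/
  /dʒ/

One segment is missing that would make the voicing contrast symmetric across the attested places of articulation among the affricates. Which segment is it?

place of articulation  voiceless  voiced  
alveolar          —         dz      
postalveolar      tʃ        dʒ      
retroflex         ʈʂ        ɖʐ      
alveolo-palatal   tɕ        dʑ      
The alveolar row has no voiceless member, so the gap is the voiceless alveolar affricate /ts/.

/ts/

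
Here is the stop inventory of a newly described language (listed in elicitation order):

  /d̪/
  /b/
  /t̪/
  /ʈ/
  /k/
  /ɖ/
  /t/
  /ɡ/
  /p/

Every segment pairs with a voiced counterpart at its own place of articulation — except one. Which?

/t/

Bilabial: /p/ ~ /b/
Dental: /t̪/ ~ /d̪/
Retroflex: /ʈ/ ~ /ɖ/
Velar: /k/ ~ /ɡ/
Alveolar: only /t/ (voiceless); no voiced partner.
So /t/ is the unpaired segment.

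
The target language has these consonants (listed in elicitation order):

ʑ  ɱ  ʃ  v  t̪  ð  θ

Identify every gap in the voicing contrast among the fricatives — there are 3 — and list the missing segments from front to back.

/f/, /ʒ/, /ɕ/

place of articulation  voiceless  voiced  
labiodental       —         v       
dental            θ         ð       
postalveolar      ʃ         —       
alveolo-palatal   —         ʑ       
Gaps, from front to back: labiodental lacks voiceless (/f/); postalveolar lacks voiced (/ʒ/); alveolo-palatal lacks voiceless (/ɕ/).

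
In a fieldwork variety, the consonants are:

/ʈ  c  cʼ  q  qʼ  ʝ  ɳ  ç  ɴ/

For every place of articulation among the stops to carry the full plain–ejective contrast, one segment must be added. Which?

place of articulation  plain     ejective
retroflex         ʈ         —       
palatal           c         cʼ      
uvular            q         qʼ      
The retroflex row has no ejective member, so the gap is the ejective retroflex stop /ʈʼ/.

/ʈʼ/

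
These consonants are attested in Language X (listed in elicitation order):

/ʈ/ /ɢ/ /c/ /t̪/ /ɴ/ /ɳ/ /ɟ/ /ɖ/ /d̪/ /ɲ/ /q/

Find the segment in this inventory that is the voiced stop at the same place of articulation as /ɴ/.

/ɢ/

/ɴ/ is an uvular nasal.
The voiced stop at the same place is a voiced uvular stop — in this inventory, /ɢ/.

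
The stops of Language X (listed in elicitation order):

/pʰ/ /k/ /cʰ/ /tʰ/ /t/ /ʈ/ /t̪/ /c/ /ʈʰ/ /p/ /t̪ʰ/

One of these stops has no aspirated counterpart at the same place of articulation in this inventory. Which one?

Bilabial: /p/ ~ /pʰ/
Dental: /t̪/ ~ /t̪ʰ/
Alveolar: /t/ ~ /tʰ/
Retroflex: /ʈ/ ~ /ʈʰ/
Palatal: /c/ ~ /cʰ/
Velar: only /k/ (plain); no aspirated partner.
So /k/ is the unpaired segment.

/k/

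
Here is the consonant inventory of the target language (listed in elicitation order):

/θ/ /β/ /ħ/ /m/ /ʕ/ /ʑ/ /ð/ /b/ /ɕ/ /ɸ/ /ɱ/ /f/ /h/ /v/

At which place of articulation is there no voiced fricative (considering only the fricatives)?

place of articulation  voiceless  voiced  
bilabial          ɸ         β       
labiodental       f         v       
dental            θ         ð       
alveolo-palatal   ɕ         ʑ       
pharyngeal        ħ         ʕ       
glottal           h         —       
Every place of articulation has a voiced member except glottal, where /ɦ/ would be expected.

glottal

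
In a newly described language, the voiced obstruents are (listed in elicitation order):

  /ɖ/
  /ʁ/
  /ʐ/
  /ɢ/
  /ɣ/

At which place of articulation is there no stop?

retroflex: stop /ɖ/, fricative /ʐ/.
velar: stop —, fricative /ɣ/.
uvular: stop /ɢ/, fricative /ʁ/.
Every place of articulation has a stop member except velar, where /ɡ/ would be expected.

velar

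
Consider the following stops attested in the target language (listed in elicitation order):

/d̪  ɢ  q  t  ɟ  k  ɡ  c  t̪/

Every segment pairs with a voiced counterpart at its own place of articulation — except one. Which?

Dental: /t̪/ ~ /d̪/
Palatal: /c/ ~ /ɟ/
Velar: /k/ ~ /ɡ/
Uvular: /q/ ~ /ɢ/
Alveolar: only /t/ (voiceless); no voiced partner.
So /t/ is the unpaired segment.

/t/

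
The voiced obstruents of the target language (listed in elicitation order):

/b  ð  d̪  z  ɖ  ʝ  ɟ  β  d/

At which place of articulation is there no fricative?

retroflex

Stop: /b/ (bilabial), /d̪/ (dental), /d/ (alveolar), /ɖ/ (retroflex), /ɟ/ (palatal).
Fricative: /β/ (bilabial), /ð/ (dental), /z/ (alveolar), /ʝ/ (palatal).
Every place of articulation has a fricative member except retroflex, where /ʐ/ would be expected.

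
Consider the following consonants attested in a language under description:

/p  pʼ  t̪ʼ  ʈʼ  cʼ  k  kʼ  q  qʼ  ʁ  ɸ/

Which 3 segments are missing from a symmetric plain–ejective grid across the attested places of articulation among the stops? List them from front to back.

place of articulation  plain     ejective
bilabial          p         pʼ      
dental            —         t̪ʼ     
retroflex         —         ʈʼ      
palatal           —         cʼ      
velar             k         kʼ      
uvular            q         qʼ      
Gaps, from front to back: dental lacks plain (/t̪/); retroflex lacks plain (/ʈ/); palatal lacks plain (/c/).

/t̪/, /ʈ/, /c/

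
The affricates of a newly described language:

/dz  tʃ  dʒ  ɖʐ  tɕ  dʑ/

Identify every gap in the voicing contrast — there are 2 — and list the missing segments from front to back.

place of articulation  voiceless  voiced  
alveolar          —         dz      
postalveolar      tʃ        dʒ      
retroflex         —         ɖʐ      
alveolo-palatal   tɕ        dʑ      
Gaps, from front to back: alveolar lacks voiceless (/ts/); retroflex lacks voiceless (/ʈʂ/).

/ts/, /ʈʂ/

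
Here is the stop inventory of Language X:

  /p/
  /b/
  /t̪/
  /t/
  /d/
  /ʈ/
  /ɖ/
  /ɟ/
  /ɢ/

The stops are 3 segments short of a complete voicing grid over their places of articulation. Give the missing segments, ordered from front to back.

/d̪/, /c/, /q/

place of articulation  voiceless  voiced  
bilabial          p         b       
dental            t̪        —       
alveolar          t         d       
retroflex         ʈ         ɖ       
palatal           —         ɟ       
uvular            —         ɢ       
Gaps, from front to back: dental lacks voiced (/d̪/); palatal lacks voiceless (/c/); uvular lacks voiceless (/q/).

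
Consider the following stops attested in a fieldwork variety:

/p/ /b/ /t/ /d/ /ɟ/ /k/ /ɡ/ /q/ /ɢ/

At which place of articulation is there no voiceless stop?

palatal

Voiceless: /p/ (bilabial), /t/ (alveolar), /k/ (velar), /q/ (uvular).
Voiced: /b/ (bilabial), /d/ (alveolar), /ɟ/ (palatal), /ɡ/ (velar), /ɢ/ (uvular).
Every place of articulation has a voiceless member except palatal, where /c/ would be expected.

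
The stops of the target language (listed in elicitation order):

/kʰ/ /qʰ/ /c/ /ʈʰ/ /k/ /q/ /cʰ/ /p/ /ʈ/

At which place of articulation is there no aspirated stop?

bilabial

bilabial: plain /p/, aspirated —.
retroflex: plain /ʈ/, aspirated /ʈʰ/.
palatal: plain /c/, aspirated /cʰ/.
velar: plain /k/, aspirated /kʰ/.
uvular: plain /q/, aspirated /qʰ/.
Every place of articulation has an aspirated member except bilabial, where /pʰ/ would be expected.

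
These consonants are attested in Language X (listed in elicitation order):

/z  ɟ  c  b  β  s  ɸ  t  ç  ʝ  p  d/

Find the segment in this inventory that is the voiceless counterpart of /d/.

/d/ is a voiced alveolar stop.
The voiceless counterpart is a voiceless alveolar stop — in this inventory, /t/.

/t/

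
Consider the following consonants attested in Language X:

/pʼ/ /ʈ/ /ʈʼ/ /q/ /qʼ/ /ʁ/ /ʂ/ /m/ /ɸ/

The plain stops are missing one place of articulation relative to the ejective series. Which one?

bilabial

place of articulation  plain     ejective
bilabial          —         pʼ      
retroflex         ʈ         ʈʼ      
uvular            q         qʼ      
Every place of articulation has a plain member except bilabial, where /p/ would be expected.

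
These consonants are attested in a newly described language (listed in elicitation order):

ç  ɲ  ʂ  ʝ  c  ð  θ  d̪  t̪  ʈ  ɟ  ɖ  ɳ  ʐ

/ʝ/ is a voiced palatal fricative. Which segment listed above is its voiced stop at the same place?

/ɟ/

The voiced stop at the same place is a voiced palatal stop — in this inventory, /ɟ/.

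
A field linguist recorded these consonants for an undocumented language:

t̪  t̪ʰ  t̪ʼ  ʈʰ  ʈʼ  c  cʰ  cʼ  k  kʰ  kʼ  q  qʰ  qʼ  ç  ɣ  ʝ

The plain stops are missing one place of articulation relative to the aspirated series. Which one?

retroflex

dental: plain /t̪/, aspirated /t̪ʰ/, ejective /t̪ʼ/.
retroflex: plain —, aspirated /ʈʰ/, ejective /ʈʼ/.
palatal: plain /c/, aspirated /cʰ/, ejective /cʼ/.
velar: plain /k/, aspirated /kʰ/, ejective /kʼ/.
uvular: plain /q/, aspirated /qʰ/, ejective /qʼ/.
Every place of articulation has a plain member except retroflex, where /ʈ/ would be expected.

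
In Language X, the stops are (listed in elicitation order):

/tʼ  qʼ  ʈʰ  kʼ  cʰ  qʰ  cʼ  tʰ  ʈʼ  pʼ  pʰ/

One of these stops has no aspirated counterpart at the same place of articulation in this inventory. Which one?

/kʼ/

Bilabial: /pʰ/ ~ /pʼ/
Alveolar: /tʰ/ ~ /tʼ/
Retroflex: /ʈʰ/ ~ /ʈʼ/
Palatal: /cʰ/ ~ /cʼ/
Uvular: /qʰ/ ~ /qʼ/
Velar: only /kʼ/ (ejective); no aspirated partner.
So /kʼ/ is the unpaired segment.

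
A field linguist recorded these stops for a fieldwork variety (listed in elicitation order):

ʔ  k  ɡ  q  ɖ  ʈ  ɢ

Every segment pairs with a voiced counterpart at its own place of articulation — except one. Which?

/ʔ/

Retroflex: /ʈ/ ~ /ɖ/
Velar: /k/ ~ /ɡ/
Uvular: /q/ ~ /ɢ/
Glottal: only /ʔ/ (voiceless); no voiced partner.
So /ʔ/ is the unpaired segment.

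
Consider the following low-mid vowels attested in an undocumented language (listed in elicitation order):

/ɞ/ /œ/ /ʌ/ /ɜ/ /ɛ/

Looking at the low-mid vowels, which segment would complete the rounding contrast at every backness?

backness          unrounded  rounded 
front             ɛ         œ       
central           ɜ         ɞ       
back              ʌ         —       
The back row has no rounded member, so the gap is the back rounded vowel /ɔ/.

/ɔ/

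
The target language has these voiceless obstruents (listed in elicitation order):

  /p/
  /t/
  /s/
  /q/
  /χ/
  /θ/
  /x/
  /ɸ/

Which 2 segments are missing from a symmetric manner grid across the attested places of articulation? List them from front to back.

Stop: /p/ (bilabial), /t/ (alveolar), /q/ (uvular).
Fricative: /ɸ/ (bilabial), /θ/ (dental), /s/ (alveolar), /x/ (velar), /χ/ (uvular).
Gaps, from front to back: dental lacks stop (/t̪/); velar lacks stop (/k/).

/t̪/, /k/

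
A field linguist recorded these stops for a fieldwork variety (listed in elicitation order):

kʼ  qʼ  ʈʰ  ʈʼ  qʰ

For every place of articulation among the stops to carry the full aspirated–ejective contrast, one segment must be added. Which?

/kʰ/

place of articulation  aspirated  ejective
retroflex         ʈʰ        ʈʼ      
velar             —         kʼ      
uvular            qʰ        qʼ      
The velar row has no aspirated member, so the gap is the aspirated velar stop /kʰ/.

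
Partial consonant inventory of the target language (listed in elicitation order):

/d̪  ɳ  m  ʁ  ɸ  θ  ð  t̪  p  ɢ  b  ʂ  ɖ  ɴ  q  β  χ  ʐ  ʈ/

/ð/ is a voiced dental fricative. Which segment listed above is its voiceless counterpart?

/θ/

The voiceless counterpart is a voiceless dental fricative — in this inventory, /θ/.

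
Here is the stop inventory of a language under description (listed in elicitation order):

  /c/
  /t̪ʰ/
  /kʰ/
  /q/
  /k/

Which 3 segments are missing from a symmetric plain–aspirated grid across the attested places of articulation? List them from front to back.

/t̪/, /cʰ/, /qʰ/

dental: plain —, aspirated /t̪ʰ/.
palatal: plain /c/, aspirated —.
velar: plain /k/, aspirated /kʰ/.
uvular: plain /q/, aspirated —.
Gaps, from front to back: dental lacks plain (/t̪/); palatal lacks aspirated (/cʰ/); uvular lacks aspirated (/qʰ/).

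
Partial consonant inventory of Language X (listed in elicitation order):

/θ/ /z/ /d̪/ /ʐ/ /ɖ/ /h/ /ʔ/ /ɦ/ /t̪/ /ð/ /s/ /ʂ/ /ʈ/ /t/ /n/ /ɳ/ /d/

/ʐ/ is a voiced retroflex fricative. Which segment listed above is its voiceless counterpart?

/ʂ/

The voiceless counterpart is a voiceless retroflex fricative — in this inventory, /ʂ/.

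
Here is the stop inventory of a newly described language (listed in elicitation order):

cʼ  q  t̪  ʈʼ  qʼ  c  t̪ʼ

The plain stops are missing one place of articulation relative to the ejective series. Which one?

retroflex

dental: plain /t̪/, ejective /t̪ʼ/.
retroflex: plain —, ejective /ʈʼ/.
palatal: plain /c/, ejective /cʼ/.
uvular: plain /q/, ejective /qʼ/.
Every place of articulation has a plain member except retroflex, where /ʈ/ would be expected.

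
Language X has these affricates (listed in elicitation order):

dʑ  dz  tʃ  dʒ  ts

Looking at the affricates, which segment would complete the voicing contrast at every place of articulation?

/tɕ/

place of articulation  voiceless  voiced  
alveolar          ts        dz      
postalveolar      tʃ        dʒ      
alveolo-palatal   —         dʑ      
The alveolo-palatal row has no voiceless member, so the gap is the voiceless alveolo-palatal affricate /tɕ/.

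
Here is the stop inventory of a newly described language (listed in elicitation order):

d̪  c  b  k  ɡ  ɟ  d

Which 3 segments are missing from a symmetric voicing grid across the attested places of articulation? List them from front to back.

/p/, /t̪/, /t/

Voiceless: /c/ (palatal), /k/ (velar).
Voiced: /b/ (bilabial), /d̪/ (dental), /d/ (alveolar), /ɟ/ (palatal), /ɡ/ (velar).
Gaps, from front to back: bilabial lacks voiceless (/p/); dental lacks voiceless (/t̪/); alveolar lacks voiceless (/t/).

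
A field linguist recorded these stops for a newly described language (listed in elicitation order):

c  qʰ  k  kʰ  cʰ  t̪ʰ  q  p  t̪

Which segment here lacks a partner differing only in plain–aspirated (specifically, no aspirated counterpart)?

/p/

Dental: /t̪/ ~ /t̪ʰ/
Palatal: /c/ ~ /cʰ/
Velar: /k/ ~ /kʰ/
Uvular: /q/ ~ /qʰ/
Bilabial: only /p/ (plain); no aspirated partner.
So /p/ is the unpaired segment.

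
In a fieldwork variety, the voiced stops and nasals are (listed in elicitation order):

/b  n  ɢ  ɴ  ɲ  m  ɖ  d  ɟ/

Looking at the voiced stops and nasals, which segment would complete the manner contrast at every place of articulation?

/ɳ/

Oral stop: /b/ (bilabial), /d/ (alveolar), /ɖ/ (retroflex), /ɟ/ (palatal), /ɢ/ (uvular).
Nasal: /m/ (bilabial), /n/ (alveolar), /ɲ/ (palatal), /ɴ/ (uvular).
The retroflex row has no nasal member, so the gap is the retroflex nasal /ɳ/.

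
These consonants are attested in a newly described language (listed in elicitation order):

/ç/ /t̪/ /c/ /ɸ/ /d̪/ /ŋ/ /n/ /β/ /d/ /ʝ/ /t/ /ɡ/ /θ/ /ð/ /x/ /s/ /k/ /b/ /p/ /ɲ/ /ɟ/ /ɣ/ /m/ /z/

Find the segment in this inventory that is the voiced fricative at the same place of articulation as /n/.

/z/

/n/ is an alveolar nasal.
The voiced fricative at the same place is a voiced alveolar fricative — in this inventory, /z/.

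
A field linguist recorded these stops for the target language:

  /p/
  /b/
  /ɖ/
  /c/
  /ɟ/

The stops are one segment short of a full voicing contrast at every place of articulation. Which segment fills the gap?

Voiceless: /p/ (bilabial), /c/ (palatal).
Voiced: /b/ (bilabial), /ɖ/ (retroflex), /ɟ/ (palatal).
The retroflex row has no voiceless member, so the gap is the voiceless retroflex stop /ʈ/.

/ʈ/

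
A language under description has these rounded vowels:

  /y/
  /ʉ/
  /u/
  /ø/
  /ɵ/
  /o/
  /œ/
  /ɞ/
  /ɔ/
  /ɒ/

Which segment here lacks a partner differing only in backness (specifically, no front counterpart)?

High: /y/ ~ /ʉ/ ~ /u/
High-mid: /ø/ ~ /ɵ/ ~ /o/
Low-mid: /œ/ ~ /ɞ/ ~ /ɔ/
Low: only /ɒ/ (back); no front partner.
So /ɒ/ is the unpaired segment.

/ɒ/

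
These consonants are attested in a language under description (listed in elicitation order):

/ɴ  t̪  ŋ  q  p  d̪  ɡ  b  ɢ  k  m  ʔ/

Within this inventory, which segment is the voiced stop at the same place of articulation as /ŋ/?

/ŋ/ is a velar nasal.
The voiced stop at the same place is a voiced velar stop — in this inventory, /ɡ/.

/ɡ/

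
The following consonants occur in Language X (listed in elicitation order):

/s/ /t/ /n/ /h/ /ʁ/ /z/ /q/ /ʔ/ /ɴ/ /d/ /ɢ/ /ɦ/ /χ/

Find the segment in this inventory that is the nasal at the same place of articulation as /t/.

/t/ is a voiceless alveolar stop.
The nasal at the same place is an alveolar nasal — in this inventory, /n/.

/n/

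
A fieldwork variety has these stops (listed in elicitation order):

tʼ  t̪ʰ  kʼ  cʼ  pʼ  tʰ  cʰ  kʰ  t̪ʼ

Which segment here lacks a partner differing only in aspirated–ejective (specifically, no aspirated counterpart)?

Dental: /t̪ʰ/ ~ /t̪ʼ/
Alveolar: /tʰ/ ~ /tʼ/
Palatal: /cʰ/ ~ /cʼ/
Velar: /kʰ/ ~ /kʼ/
Bilabial: only /pʼ/ (ejective); no aspirated partner.
So /pʼ/ is the unpaired segment.

/pʼ/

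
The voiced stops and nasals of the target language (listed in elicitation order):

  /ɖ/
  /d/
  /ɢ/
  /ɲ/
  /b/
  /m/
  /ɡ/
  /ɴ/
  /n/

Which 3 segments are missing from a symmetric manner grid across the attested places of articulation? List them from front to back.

place of articulation  oral stop  nasal   
bilabial          b         m       
alveolar          d         n       
retroflex         ɖ         —       
palatal           —         ɲ       
velar             ɡ         —       
uvular            ɢ         ɴ       
Gaps, from front to back: retroflex lacks nasal (/ɳ/); palatal lacks oral stop (/ɟ/); velar lacks nasal (/ŋ/).

/ɳ/, /ɟ/, /ŋ/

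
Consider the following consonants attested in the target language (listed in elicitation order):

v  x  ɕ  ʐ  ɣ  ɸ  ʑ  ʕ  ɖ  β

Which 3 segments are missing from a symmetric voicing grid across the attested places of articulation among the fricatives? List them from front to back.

bilabial: voiceless /ɸ/, voiced /β/.
labiodental: voiceless —, voiced /v/.
retroflex: voiceless —, voiced /ʐ/.
alveolo-palatal: voiceless /ɕ/, voiced /ʑ/.
velar: voiceless /x/, voiced /ɣ/.
pharyngeal: voiceless —, voiced /ʕ/.
Gaps, from front to back: labiodental lacks voiceless (/f/); retroflex lacks voiceless (/ʂ/); pharyngeal lacks voiceless (/ħ/).

/f/, /ʂ/, /ħ/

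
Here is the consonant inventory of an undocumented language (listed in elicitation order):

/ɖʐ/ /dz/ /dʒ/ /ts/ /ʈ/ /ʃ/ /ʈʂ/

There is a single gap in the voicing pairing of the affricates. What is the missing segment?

Voiceless: /ts/ (alveolar), /ʈʂ/ (retroflex).
Voiced: /dz/ (alveolar), /dʒ/ (postalveolar), /ɖʐ/ (retroflex).
The postalveolar row has no voiceless member, so the gap is the voiceless postalveolar affricate /tʃ/.

/tʃ/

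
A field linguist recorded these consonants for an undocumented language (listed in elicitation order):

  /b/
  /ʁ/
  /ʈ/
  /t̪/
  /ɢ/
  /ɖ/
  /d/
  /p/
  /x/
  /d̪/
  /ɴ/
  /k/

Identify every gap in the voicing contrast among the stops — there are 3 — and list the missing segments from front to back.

/t/, /ɡ/, /q/

Voiceless: /p/ (bilabial), /t̪/ (dental), /ʈ/ (retroflex), /k/ (velar).
Voiced: /b/ (bilabial), /d̪/ (dental), /d/ (alveolar), /ɖ/ (retroflex), /ɢ/ (uvular).
Gaps, from front to back: alveolar lacks voiceless (/t/); velar lacks voiced (/ɡ/); uvular lacks voiceless (/q/).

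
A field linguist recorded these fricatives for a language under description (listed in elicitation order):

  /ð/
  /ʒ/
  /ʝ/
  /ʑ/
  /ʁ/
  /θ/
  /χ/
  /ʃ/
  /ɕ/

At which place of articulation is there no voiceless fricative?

dental: voiceless /θ/, voiced /ð/.
postalveolar: voiceless /ʃ/, voiced /ʒ/.
alveolo-palatal: voiceless /ɕ/, voiced /ʑ/.
palatal: voiceless —, voiced /ʝ/.
uvular: voiceless /χ/, voiced /ʁ/.
Every place of articulation has a voiceless member except palatal, where /ç/ would be expected.

palatal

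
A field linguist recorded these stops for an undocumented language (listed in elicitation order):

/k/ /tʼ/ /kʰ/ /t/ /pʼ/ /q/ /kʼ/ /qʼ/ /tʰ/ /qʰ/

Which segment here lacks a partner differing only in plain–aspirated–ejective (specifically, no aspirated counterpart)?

/pʼ/

Alveolar: /t/ ~ /tʰ/ ~ /tʼ/
Velar: /k/ ~ /kʰ/ ~ /kʼ/
Uvular: /q/ ~ /qʰ/ ~ /qʼ/
Bilabial: only /pʼ/ (ejective); no aspirated partner.
So /pʼ/ is the unpaired segment.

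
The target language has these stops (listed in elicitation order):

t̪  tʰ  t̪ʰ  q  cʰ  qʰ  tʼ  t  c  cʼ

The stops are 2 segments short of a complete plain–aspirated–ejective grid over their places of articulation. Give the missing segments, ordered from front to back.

/t̪ʼ/, /qʼ/

dental: plain /t̪/, aspirated /t̪ʰ/, ejective —.
alveolar: plain /t/, aspirated /tʰ/, ejective /tʼ/.
palatal: plain /c/, aspirated /cʰ/, ejective /cʼ/.
uvular: plain /q/, aspirated /qʰ/, ejective —.
Gaps, from front to back: dental lacks ejective (/t̪ʼ/); uvular lacks ejective (/qʼ/).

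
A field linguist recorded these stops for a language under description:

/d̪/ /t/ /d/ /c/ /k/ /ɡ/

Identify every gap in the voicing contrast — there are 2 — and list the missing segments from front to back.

place of articulation  voiceless  voiced  
dental            —         d̪      
alveolar          t         d       
palatal           c         —       
velar             k         ɡ       
Gaps, from front to back: dental lacks voiceless (/t̪/); palatal lacks voiced (/ɟ/).

/t̪/, /ɟ/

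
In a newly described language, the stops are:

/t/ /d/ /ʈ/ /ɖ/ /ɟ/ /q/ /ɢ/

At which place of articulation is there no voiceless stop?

alveolar: voiceless /t/, voiced /d/.
retroflex: voiceless /ʈ/, voiced /ɖ/.
palatal: voiceless —, voiced /ɟ/.
uvular: voiceless /q/, voiced /ɢ/.
Every place of articulation has a voiceless member except palatal, where /c/ would be expected.

palatal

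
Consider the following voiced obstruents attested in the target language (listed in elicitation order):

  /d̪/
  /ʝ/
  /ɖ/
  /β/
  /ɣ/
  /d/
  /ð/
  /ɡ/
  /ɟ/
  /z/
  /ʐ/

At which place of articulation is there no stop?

bilabial

Stop: /d̪/ (dental), /d/ (alveolar), /ɖ/ (retroflex), /ɟ/ (palatal), /ɡ/ (velar).
Fricative: /β/ (bilabial), /ð/ (dental), /z/ (alveolar), /ʐ/ (retroflex), /ʝ/ (palatal), /ɣ/ (velar).
Every place of articulation has a stop member except bilabial, where /b/ would be expected.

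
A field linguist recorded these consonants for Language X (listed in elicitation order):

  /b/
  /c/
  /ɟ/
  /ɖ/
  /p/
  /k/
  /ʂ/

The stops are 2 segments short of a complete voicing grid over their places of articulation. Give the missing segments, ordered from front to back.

bilabial: voiceless /p/, voiced /b/.
retroflex: voiceless —, voiced /ɖ/.
palatal: voiceless /c/, voiced /ɟ/.
velar: voiceless /k/, voiced —.
Gaps, from front to back: retroflex lacks voiceless (/ʈ/); velar lacks voiced (/ɡ/).

/ʈ/, /ɡ/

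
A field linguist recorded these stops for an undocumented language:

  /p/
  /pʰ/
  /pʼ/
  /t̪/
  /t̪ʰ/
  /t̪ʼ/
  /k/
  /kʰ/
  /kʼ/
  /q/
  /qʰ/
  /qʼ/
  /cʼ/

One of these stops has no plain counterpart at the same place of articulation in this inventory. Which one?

Bilabial: /p/ ~ /pʰ/ ~ /pʼ/
Dental: /t̪/ ~ /t̪ʰ/ ~ /t̪ʼ/
Velar: /k/ ~ /kʰ/ ~ /kʼ/
Uvular: /q/ ~ /qʰ/ ~ /qʼ/
Palatal: only /cʼ/ (ejective); no plain partner.
So /cʼ/ is the unpaired segment.

/cʼ/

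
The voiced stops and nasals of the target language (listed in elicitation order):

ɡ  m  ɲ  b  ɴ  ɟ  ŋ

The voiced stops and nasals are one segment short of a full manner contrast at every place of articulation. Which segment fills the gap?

/ɢ/

Oral stop: /b/ (bilabial), /ɟ/ (palatal), /ɡ/ (velar).
Nasal: /m/ (bilabial), /ɲ/ (palatal), /ŋ/ (velar), /ɴ/ (uvular).
The uvular row has no oral stop member, so the gap is the uvular oral stop /ɢ/.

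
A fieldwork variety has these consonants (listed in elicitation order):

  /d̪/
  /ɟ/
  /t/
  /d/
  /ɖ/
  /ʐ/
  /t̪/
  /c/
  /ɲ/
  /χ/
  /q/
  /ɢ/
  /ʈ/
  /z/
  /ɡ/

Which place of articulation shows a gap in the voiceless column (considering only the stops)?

dental: voiceless /t̪/, voiced /d̪/.
alveolar: voiceless /t/, voiced /d/.
retroflex: voiceless /ʈ/, voiced /ɖ/.
palatal: voiceless /c/, voiced /ɟ/.
velar: voiceless —, voiced /ɡ/.
uvular: voiceless /q/, voiced /ɢ/.
Every place of articulation has a voiceless member except velar, where /k/ would be expected.

velar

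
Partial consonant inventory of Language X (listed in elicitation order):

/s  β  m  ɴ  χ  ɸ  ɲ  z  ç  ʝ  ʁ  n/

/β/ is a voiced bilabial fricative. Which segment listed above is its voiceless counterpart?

/ɸ/

The voiceless counterpart is a voiceless bilabial fricative — in this inventory, /ɸ/.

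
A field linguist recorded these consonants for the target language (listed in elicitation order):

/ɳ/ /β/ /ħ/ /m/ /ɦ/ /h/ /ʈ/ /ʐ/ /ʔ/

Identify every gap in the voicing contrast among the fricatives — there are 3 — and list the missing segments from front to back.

place of articulation  voiceless  voiced  
bilabial          —         β       
retroflex         —         ʐ       
pharyngeal        ħ         —       
glottal           h         ɦ       
Gaps, from front to back: bilabial lacks voiceless (/ɸ/); retroflex lacks voiceless (/ʂ/); pharyngeal lacks voiced (/ʕ/).

/ɸ/, /ʂ/, /ʕ/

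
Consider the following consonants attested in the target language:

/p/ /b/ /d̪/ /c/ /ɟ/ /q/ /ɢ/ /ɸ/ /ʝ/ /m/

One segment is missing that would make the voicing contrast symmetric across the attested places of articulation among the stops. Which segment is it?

Voiceless: /p/ (bilabial), /c/ (palatal), /q/ (uvular).
Voiced: /b/ (bilabial), /d̪/ (dental), /ɟ/ (palatal), /ɢ/ (uvular).
The dental row has no voiceless member, so the gap is the voiceless dental stop /t̪/.

/t̪/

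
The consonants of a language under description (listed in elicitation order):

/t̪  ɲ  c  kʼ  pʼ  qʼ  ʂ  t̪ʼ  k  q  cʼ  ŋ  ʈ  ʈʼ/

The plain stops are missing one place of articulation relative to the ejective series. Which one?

bilabial: plain —, ejective /pʼ/.
dental: plain /t̪/, ejective /t̪ʼ/.
retroflex: plain /ʈ/, ejective /ʈʼ/.
palatal: plain /c/, ejective /cʼ/.
velar: plain /k/, ejective /kʼ/.
uvular: plain /q/, ejective /qʼ/.
Every place of articulation has a plain member except bilabial, where /p/ would be expected.

bilabial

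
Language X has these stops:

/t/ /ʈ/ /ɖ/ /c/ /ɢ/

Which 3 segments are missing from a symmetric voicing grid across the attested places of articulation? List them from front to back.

alveolar: voiceless /t/, voiced —.
retroflex: voiceless /ʈ/, voiced /ɖ/.
palatal: voiceless /c/, voiced —.
uvular: voiceless —, voiced /ɢ/.
Gaps, from front to back: alveolar lacks voiced (/d/); palatal lacks voiced (/ɟ/); uvular lacks voiceless (/q/).

/d/, /ɟ/, /q/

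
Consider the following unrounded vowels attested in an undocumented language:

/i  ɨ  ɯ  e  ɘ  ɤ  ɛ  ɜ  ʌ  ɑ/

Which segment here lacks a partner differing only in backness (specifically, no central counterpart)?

High: /i/ ~ /ɨ/ ~ /ɯ/
High-mid: /e/ ~ /ɘ/ ~ /ɤ/
Low-mid: /ɛ/ ~ /ɜ/ ~ /ʌ/
Low: only /ɑ/ (back); no central partner.
So /ɑ/ is the unpaired segment.

/ɑ/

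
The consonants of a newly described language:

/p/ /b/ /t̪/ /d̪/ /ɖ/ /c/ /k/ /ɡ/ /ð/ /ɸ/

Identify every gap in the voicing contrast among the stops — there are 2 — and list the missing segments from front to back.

/ʈ/, /ɟ/

bilabial: voiceless /p/, voiced /b/.
dental: voiceless /t̪/, voiced /d̪/.
retroflex: voiceless —, voiced /ɖ/.
palatal: voiceless /c/, voiced —.
velar: voiceless /k/, voiced /ɡ/.
Gaps, from front to back: retroflex lacks voiceless (/ʈ/); palatal lacks voiced (/ɟ/).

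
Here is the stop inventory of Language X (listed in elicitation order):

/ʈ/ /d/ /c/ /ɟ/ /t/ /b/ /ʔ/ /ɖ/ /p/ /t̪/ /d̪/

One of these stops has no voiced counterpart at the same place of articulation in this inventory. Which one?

/ʔ/

Bilabial: /p/ ~ /b/
Dental: /t̪/ ~ /d̪/
Alveolar: /t/ ~ /d/
Retroflex: /ʈ/ ~ /ɖ/
Palatal: /c/ ~ /ɟ/
Glottal: only /ʔ/ (voiceless); no voiced partner.
So /ʔ/ is the unpaired segment.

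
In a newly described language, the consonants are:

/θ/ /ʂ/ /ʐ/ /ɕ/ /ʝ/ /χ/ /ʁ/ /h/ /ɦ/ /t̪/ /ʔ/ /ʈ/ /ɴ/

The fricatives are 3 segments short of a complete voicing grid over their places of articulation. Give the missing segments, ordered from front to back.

Voiceless: /θ/ (dental), /ʂ/ (retroflex), /ɕ/ (alveolo-palatal), /χ/ (uvular), /h/ (glottal).
Voiced: /ʐ/ (retroflex), /ʝ/ (palatal), /ʁ/ (uvular), /ɦ/ (glottal).
Gaps, from front to back: dental lacks voiced (/ð/); alveolo-palatal lacks voiced (/ʑ/); palatal lacks voiceless (/ç/).

/ð/, /ʑ/, /ç/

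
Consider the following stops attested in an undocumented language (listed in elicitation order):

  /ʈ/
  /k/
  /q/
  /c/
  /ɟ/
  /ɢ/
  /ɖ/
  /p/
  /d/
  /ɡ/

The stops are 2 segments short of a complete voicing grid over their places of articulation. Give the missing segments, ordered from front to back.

place of articulation  voiceless  voiced  
bilabial          p         —       
alveolar          —         d       
retroflex         ʈ         ɖ       
palatal           c         ɟ       
velar             k         ɡ       
uvular            q         ɢ       
Gaps, from front to back: bilabial lacks voiced (/b/); alveolar lacks voiceless (/t/).

/b/, /t/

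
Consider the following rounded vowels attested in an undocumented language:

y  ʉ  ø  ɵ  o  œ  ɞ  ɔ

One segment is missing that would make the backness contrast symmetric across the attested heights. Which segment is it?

height            front     central   back    
high              y         ʉ         —       
high-mid          ø         ɵ         o       
low-mid           œ         ɞ         ɔ       
The high row has no back member, so the gap is the high back rounded vowel /u/.

/u/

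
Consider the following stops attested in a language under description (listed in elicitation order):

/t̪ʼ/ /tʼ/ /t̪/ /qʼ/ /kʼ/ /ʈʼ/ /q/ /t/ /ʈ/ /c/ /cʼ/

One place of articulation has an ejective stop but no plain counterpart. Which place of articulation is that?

velar

place of articulation  plain     ejective
dental            t̪        t̪ʼ     
alveolar          t         tʼ      
retroflex         ʈ         ʈʼ      
palatal           c         cʼ      
velar             —         kʼ      
uvular            q         qʼ      
Every place of articulation has a plain member except velar, where /k/ would be expected.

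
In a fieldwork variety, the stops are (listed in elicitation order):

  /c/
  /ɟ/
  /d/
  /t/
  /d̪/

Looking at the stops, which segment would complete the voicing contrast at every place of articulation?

place of articulation  voiceless  voiced  
dental            —         d̪      
alveolar          t         d       
palatal           c         ɟ       
The dental row has no voiceless member, so the gap is the voiceless dental stop /t̪/.

/t̪/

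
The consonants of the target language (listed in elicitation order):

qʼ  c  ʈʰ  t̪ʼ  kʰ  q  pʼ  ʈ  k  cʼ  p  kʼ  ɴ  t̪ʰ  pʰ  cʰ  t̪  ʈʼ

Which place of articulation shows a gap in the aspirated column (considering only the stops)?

uvular

Plain: /p/ (bilabial), /t̪/ (dental), /ʈ/ (retroflex), /c/ (palatal), /k/ (velar), /q/ (uvular).
Aspirated: /pʰ/ (bilabial), /t̪ʰ/ (dental), /ʈʰ/ (retroflex), /cʰ/ (palatal), /kʰ/ (velar).
Ejective: /pʼ/ (bilabial), /t̪ʼ/ (dental), /ʈʼ/ (retroflex), /cʼ/ (palatal), /kʼ/ (velar), /qʼ/ (uvular).
Every place of articulation has an aspirated member except uvular, where /qʰ/ would be expected.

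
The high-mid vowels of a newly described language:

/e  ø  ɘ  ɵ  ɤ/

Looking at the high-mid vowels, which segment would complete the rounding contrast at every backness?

/o/

backness          unrounded  rounded 
front             e         ø       
central           ɘ         ɵ       
back              ɤ         —       
The back row has no rounded member, so the gap is the back rounded vowel /o/.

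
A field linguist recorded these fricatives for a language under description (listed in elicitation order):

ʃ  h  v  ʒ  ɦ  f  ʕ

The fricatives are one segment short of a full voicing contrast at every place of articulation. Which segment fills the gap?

/ħ/

place of articulation  voiceless  voiced  
labiodental       f         v       
postalveolar      ʃ         ʒ       
pharyngeal        —         ʕ       
glottal           h         ɦ       
The pharyngeal row has no voiceless member, so the gap is the voiceless pharyngeal fricative /ħ/.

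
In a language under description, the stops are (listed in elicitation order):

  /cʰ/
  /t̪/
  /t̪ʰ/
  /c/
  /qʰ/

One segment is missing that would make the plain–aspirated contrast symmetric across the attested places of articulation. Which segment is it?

place of articulation  plain     aspirated
dental            t̪        t̪ʰ     
palatal           c         cʰ      
uvular            —         qʰ      
The uvular row has no plain member, so the gap is the plain uvular stop /q/.

/q/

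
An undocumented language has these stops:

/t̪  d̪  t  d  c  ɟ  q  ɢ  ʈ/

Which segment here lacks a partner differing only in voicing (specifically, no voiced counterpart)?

Dental: /t̪/ ~ /d̪/
Alveolar: /t/ ~ /d/
Palatal: /c/ ~ /ɟ/
Uvular: /q/ ~ /ɢ/
Retroflex: only /ʈ/ (voiceless); no voiced partner.
So /ʈ/ is the unpaired segment.

/ʈ/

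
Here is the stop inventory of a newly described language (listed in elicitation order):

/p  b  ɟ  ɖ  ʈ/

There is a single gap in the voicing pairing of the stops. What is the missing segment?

bilabial: voiceless /p/, voiced /b/.
retroflex: voiceless /ʈ/, voiced /ɖ/.
palatal: voiceless —, voiced /ɟ/.
The palatal row has no voiceless member, so the gap is the voiceless palatal stop /c/.

/c/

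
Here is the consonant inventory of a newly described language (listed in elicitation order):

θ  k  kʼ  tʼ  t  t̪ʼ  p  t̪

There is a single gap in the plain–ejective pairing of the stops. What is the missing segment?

/pʼ/

Plain: /p/ (bilabial), /t̪/ (dental), /t/ (alveolar), /k/ (velar).
Ejective: /t̪ʼ/ (dental), /tʼ/ (alveolar), /kʼ/ (velar).
The bilabial row has no ejective member, so the gap is the ejective bilabial stop /pʼ/.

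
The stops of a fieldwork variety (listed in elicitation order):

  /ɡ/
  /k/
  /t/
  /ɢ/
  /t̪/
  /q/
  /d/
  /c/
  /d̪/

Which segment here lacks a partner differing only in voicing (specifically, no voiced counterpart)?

/c/

Dental: /t̪/ ~ /d̪/
Alveolar: /t/ ~ /d/
Velar: /k/ ~ /ɡ/
Uvular: /q/ ~ /ɢ/
Palatal: only /c/ (voiceless); no voiced partner.
So /c/ is the unpaired segment.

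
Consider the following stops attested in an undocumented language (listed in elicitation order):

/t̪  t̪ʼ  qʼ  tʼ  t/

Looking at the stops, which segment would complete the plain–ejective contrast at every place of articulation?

/q/

place of articulation  plain     ejective
dental            t̪        t̪ʼ     
alveolar          t         tʼ      
uvular            —         qʼ      
The uvular row has no plain member, so the gap is the plain uvular stop /q/.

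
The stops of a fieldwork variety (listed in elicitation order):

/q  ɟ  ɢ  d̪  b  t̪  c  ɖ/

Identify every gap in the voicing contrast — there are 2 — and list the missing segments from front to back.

Voiceless: /t̪/ (dental), /c/ (palatal), /q/ (uvular).
Voiced: /b/ (bilabial), /d̪/ (dental), /ɖ/ (retroflex), /ɟ/ (palatal), /ɢ/ (uvular).
Gaps, from front to back: bilabial lacks voiceless (/p/); retroflex lacks voiceless (/ʈ/).

/p/, /ʈ/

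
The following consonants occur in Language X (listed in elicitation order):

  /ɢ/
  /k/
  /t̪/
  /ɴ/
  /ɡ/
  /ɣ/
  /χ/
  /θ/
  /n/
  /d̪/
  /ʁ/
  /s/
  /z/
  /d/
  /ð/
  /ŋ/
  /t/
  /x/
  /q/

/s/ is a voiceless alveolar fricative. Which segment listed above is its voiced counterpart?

/z/

The voiced counterpart is a voiced alveolar fricative — in this inventory, /z/.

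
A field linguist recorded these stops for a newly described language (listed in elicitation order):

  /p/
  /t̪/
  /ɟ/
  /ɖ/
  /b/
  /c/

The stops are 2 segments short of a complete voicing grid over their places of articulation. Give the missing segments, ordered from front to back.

/d̪/, /ʈ/

Voiceless: /p/ (bilabial), /t̪/ (dental), /c/ (palatal).
Voiced: /b/ (bilabial), /ɖ/ (retroflex), /ɟ/ (palatal).
Gaps, from front to back: dental lacks voiced (/d̪/); retroflex lacks voiceless (/ʈ/).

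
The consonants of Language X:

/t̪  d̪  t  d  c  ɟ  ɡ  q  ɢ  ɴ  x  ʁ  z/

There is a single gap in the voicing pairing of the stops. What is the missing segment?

/k/

dental: voiceless /t̪/, voiced /d̪/.
alveolar: voiceless /t/, voiced /d/.
palatal: voiceless /c/, voiced /ɟ/.
velar: voiceless —, voiced /ɡ/.
uvular: voiceless /q/, voiced /ɢ/.
The velar row has no voiceless member, so the gap is the voiceless velar stop /k/.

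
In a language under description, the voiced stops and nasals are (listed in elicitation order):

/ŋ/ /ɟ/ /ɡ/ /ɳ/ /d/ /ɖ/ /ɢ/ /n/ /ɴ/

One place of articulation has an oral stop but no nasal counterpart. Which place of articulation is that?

palatal

Oral stop: /d/ (alveolar), /ɖ/ (retroflex), /ɟ/ (palatal), /ɡ/ (velar), /ɢ/ (uvular).
Nasal: /n/ (alveolar), /ɳ/ (retroflex), /ŋ/ (velar), /ɴ/ (uvular).
Every place of articulation has a nasal member except palatal, where /ɲ/ would be expected.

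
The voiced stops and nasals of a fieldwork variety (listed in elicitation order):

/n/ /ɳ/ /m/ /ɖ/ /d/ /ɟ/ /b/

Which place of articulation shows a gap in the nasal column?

place of articulation  oral stop  nasal   
bilabial          b         m       
alveolar          d         n       
retroflex         ɖ         ɳ       
palatal           ɟ         —       
Every place of articulation has a nasal member except palatal, where /ɲ/ would be expected.

palatal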